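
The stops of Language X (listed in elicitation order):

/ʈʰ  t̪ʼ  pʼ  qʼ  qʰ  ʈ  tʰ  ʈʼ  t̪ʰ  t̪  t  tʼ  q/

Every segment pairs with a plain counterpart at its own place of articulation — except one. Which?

Dental: /t̪/ ~ /t̪ʰ/ ~ /t̪ʼ/
Alveolar: /t/ ~ /tʰ/ ~ /tʼ/
Retroflex: /ʈ/ ~ /ʈʰ/ ~ /ʈʼ/
Uvular: /q/ ~ /qʰ/ ~ /qʼ/
Bilabial: only /pʼ/ (ejective); no plain partner.
So /pʼ/ is the unpaired segment.

/pʼ/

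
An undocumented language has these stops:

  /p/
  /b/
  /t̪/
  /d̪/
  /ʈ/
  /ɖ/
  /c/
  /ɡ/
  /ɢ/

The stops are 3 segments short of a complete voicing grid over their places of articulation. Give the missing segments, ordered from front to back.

bilabial: voiceless /p/, voiced /b/.
dental: voiceless /t̪/, voiced /d̪/.
retroflex: voiceless /ʈ/, voiced /ɖ/.
palatal: voiceless /c/, voiced —.
velar: voiceless —, voiced /ɡ/.
uvular: voiceless —, voiced /ɢ/.
Gaps, from front to back: palatal lacks voiced (/ɟ/); velar lacks voiceless (/k/); uvular lacks voiceless (/q/).

/ɟ/, /k/, /q/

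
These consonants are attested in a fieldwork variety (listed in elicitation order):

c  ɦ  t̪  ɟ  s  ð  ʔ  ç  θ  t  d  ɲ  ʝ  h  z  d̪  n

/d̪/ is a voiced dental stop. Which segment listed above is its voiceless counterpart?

/t̪/

The voiceless counterpart is a voiceless dental stop — in this inventory, /t̪/.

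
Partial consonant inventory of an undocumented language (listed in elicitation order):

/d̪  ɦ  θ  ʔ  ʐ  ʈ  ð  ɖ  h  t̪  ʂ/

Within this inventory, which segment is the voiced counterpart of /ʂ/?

/ʂ/ is a voiceless retroflex fricative.
The voiced counterpart is a voiced retroflex fricative — in this inventory, /ʐ/.

/ʐ/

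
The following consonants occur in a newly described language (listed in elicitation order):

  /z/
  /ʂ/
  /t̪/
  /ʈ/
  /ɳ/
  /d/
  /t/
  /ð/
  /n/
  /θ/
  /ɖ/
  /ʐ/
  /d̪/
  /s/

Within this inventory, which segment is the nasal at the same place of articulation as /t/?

/t/ is a voiceless alveolar stop.
The nasal at the same place is an alveolar nasal — in this inventory, /n/.

/n/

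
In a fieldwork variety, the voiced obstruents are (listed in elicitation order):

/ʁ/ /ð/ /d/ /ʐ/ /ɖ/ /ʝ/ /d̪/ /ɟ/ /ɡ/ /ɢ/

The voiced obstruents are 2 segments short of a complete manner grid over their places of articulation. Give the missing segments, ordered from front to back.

/z/, /ɣ/

place of articulation  stop      fricative
dental            d̪        ð       
alveolar          d         —       
retroflex         ɖ         ʐ       
palatal           ɟ         ʝ       
velar             ɡ         —       
uvular            ɢ         ʁ       
Gaps, from front to back: alveolar lacks fricative (/z/); velar lacks fricative (/ɣ/).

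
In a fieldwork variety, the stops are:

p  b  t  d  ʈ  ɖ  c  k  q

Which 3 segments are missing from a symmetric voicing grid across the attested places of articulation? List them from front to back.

/ɟ/, /ɡ/, /ɢ/

Voiceless: /p/ (bilabial), /t/ (alveolar), /ʈ/ (retroflex), /c/ (palatal), /k/ (velar), /q/ (uvular).
Voiced: /b/ (bilabial), /d/ (alveolar), /ɖ/ (retroflex).
Gaps, from front to back: palatal lacks voiced (/ɟ/); velar lacks voiced (/ɡ/); uvular lacks voiced (/ɢ/).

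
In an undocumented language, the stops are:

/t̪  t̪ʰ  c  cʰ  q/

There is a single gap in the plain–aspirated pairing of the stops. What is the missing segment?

/qʰ/

dental: plain /t̪/, aspirated /t̪ʰ/.
palatal: plain /c/, aspirated /cʰ/.
uvular: plain /q/, aspirated —.
The uvular row has no aspirated member, so the gap is the aspirated uvular stop /qʰ/.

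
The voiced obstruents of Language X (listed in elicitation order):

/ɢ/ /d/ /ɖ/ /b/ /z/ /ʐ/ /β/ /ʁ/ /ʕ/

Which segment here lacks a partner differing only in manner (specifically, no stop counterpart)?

/ʕ/

Bilabial: /b/ ~ /β/
Alveolar: /d/ ~ /z/
Retroflex: /ɖ/ ~ /ʐ/
Uvular: /ɢ/ ~ /ʁ/
Pharyngeal: only /ʕ/ (fricative); no stop partner.
So /ʕ/ is the unpaired segment.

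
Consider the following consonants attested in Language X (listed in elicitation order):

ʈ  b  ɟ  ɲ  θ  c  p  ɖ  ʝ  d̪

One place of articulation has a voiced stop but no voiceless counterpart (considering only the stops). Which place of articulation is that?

dental

bilabial: voiceless /p/, voiced /b/.
dental: voiceless —, voiced /d̪/.
retroflex: voiceless /ʈ/, voiced /ɖ/.
palatal: voiceless /c/, voiced /ɟ/.
Every place of articulation has a voiceless member except dental, where /t̪/ would be expected.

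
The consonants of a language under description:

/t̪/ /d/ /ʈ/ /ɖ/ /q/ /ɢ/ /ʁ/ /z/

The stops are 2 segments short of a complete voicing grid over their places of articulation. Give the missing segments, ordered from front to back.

Voiceless: /t̪/ (dental), /ʈ/ (retroflex), /q/ (uvular).
Voiced: /d/ (alveolar), /ɖ/ (retroflex), /ɢ/ (uvular).
Gaps, from front to back: dental lacks voiced (/d̪/); alveolar lacks voiceless (/t/).

/d̪/, /t/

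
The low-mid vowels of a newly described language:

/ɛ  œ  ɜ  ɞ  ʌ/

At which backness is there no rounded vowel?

Unrounded: /ɛ/ (front), /ɜ/ (central), /ʌ/ (back).
Rounded: /œ/ (front), /ɞ/ (central).
Every backness has a rounded member except back, where /ɔ/ would be expected.

back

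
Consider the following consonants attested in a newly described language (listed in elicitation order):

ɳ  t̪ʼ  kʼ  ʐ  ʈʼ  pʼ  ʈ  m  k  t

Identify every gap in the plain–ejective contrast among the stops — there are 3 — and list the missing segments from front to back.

/p/, /t̪/, /tʼ/

place of articulation  plain     ejective
bilabial          —         pʼ      
dental            —         t̪ʼ     
alveolar          t         —       
retroflex         ʈ         ʈʼ      
velar             k         kʼ      
Gaps, from front to back: bilabial lacks plain (/p/); dental lacks plain (/t̪/); alveolar lacks ejective (/tʼ/).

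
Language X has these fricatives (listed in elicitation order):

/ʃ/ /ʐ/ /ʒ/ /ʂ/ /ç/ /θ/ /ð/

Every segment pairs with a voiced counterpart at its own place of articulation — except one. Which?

Dental: /θ/ ~ /ð/
Postalveolar: /ʃ/ ~ /ʒ/
Retroflex: /ʂ/ ~ /ʐ/
Palatal: only /ç/ (voiceless); no voiced partner.
So /ç/ is the unpaired segment.

/ç/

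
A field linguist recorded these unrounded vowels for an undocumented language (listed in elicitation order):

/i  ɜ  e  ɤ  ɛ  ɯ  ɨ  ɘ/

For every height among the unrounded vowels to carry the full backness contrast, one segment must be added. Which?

high: front /i/, central /ɨ/, back /ɯ/.
high-mid: front /e/, central /ɘ/, back /ɤ/.
low-mid: front /ɛ/, central /ɜ/, back —.
The low-mid row has no back member, so the gap is the low-mid back unrounded vowel /ʌ/.

/ʌ/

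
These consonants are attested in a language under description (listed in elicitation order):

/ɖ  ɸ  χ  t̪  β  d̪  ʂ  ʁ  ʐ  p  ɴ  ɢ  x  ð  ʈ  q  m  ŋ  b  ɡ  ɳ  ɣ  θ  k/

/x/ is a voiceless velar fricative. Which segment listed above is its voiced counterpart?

The voiced counterpart is a voiced velar fricative — in this inventory, /ɣ/.

/ɣ/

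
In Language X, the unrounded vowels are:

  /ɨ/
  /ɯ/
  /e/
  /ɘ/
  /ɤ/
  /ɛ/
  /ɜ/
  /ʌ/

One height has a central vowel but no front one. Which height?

Front: /e/ (high-mid), /ɛ/ (low-mid).
Central: /ɨ/ (high), /ɘ/ (high-mid), /ɜ/ (low-mid).
Back: /ɯ/ (high), /ɤ/ (high-mid), /ʌ/ (low-mid).
Every height has a front member except high, where /i/ would be expected.

high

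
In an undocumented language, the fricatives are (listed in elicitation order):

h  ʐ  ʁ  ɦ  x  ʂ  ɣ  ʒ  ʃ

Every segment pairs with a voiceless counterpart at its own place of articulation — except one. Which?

/ʁ/

Postalveolar: /ʃ/ ~ /ʒ/
Retroflex: /ʂ/ ~ /ʐ/
Velar: /x/ ~ /ɣ/
Glottal: /h/ ~ /ɦ/
Uvular: only /ʁ/ (voiced); no voiceless partner.
So /ʁ/ is the unpaired segment.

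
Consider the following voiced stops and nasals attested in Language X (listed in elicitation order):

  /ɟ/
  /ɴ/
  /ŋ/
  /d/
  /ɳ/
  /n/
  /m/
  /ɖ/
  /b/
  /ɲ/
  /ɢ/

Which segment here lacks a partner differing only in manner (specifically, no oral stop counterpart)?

Bilabial: /b/ ~ /m/
Alveolar: /d/ ~ /n/
Retroflex: /ɖ/ ~ /ɳ/
Palatal: /ɟ/ ~ /ɲ/
Uvular: /ɢ/ ~ /ɴ/
Velar: only /ŋ/ (nasal); no oral stop partner.
So /ŋ/ is the unpaired segment.

/ŋ/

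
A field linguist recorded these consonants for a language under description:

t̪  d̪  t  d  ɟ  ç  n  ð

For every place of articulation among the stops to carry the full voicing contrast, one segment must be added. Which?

/c/

Voiceless: /t̪/ (dental), /t/ (alveolar).
Voiced: /d̪/ (dental), /d/ (alveolar), /ɟ/ (palatal).
The palatal row has no voiceless member, so the gap is the voiceless palatal stop /c/.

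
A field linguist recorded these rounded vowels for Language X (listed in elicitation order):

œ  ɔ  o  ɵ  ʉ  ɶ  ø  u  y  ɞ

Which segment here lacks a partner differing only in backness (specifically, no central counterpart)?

High: /y/ ~ /ʉ/ ~ /u/
High-mid: /ø/ ~ /ɵ/ ~ /o/
Low-mid: /œ/ ~ /ɞ/ ~ /ɔ/
Low: only /ɶ/ (front); no central partner.
So /ɶ/ is the unpaired segment.

/ɶ/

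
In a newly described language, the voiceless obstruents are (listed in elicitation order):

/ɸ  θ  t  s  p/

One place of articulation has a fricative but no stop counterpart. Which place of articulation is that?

dental

bilabial: stop /p/, fricative /ɸ/.
dental: stop —, fricative /θ/.
alveolar: stop /t/, fricative /s/.
Every place of articulation has a stop member except dental, where /t̪/ would be expected.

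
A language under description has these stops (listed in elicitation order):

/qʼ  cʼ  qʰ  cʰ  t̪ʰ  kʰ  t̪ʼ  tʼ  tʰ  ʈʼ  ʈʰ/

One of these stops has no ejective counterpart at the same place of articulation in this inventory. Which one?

Dental: /t̪ʰ/ ~ /t̪ʼ/
Alveolar: /tʰ/ ~ /tʼ/
Retroflex: /ʈʰ/ ~ /ʈʼ/
Palatal: /cʰ/ ~ /cʼ/
Uvular: /qʰ/ ~ /qʼ/
Velar: only /kʰ/ (aspirated); no ejective partner.
So /kʰ/ is the unpaired segment.

/kʰ/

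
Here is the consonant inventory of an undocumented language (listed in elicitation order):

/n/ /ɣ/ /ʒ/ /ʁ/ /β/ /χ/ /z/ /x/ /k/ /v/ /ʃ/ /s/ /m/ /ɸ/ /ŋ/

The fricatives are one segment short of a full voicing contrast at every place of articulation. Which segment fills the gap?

Voiceless: /ɸ/ (bilabial), /s/ (alveolar), /ʃ/ (postalveolar), /x/ (velar), /χ/ (uvular).
Voiced: /β/ (bilabial), /v/ (labiodental), /z/ (alveolar), /ʒ/ (postalveolar), /ɣ/ (velar), /ʁ/ (uvular).
The labiodental row has no voiceless member, so the gap is the voiceless labiodental fricative /f/.

/f/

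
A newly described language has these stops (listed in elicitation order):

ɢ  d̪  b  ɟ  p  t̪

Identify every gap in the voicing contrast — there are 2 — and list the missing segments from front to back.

/c/, /q/

bilabial: voiceless /p/, voiced /b/.
dental: voiceless /t̪/, voiced /d̪/.
palatal: voiceless —, voiced /ɟ/.
uvular: voiceless —, voiced /ɢ/.
Gaps, from front to back: palatal lacks voiceless (/c/); uvular lacks voiceless (/q/).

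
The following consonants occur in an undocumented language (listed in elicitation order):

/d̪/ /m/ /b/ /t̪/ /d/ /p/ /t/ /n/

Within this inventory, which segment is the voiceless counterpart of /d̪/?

/t̪/

/d̪/ is a voiced dental stop.
The voiceless counterpart is a voiceless dental stop — in this inventory, /t̪/.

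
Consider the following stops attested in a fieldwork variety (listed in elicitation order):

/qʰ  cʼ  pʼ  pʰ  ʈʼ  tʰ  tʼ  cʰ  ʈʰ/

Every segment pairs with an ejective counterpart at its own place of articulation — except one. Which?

/qʰ/

Bilabial: /pʰ/ ~ /pʼ/
Alveolar: /tʰ/ ~ /tʼ/
Retroflex: /ʈʰ/ ~ /ʈʼ/
Palatal: /cʰ/ ~ /cʼ/
Uvular: only /qʰ/ (aspirated); no ejective partner.
So /qʰ/ is the unpaired segment.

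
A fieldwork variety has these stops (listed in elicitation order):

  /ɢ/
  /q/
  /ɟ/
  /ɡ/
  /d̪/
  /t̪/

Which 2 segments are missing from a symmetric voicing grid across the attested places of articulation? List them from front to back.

place of articulation  voiceless  voiced  
dental            t̪        d̪      
palatal           —         ɟ       
velar             —         ɡ       
uvular            q         ɢ       
Gaps, from front to back: palatal lacks voiceless (/c/); velar lacks voiceless (/k/).

/c/, /k/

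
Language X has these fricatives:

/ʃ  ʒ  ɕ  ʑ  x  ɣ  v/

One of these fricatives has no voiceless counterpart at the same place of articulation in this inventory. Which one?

/v/

Postalveolar: /ʃ/ ~ /ʒ/
Alveolo-palatal: /ɕ/ ~ /ʑ/
Velar: /x/ ~ /ɣ/
Labiodental: only /v/ (voiced); no voiceless partner.
So /v/ is the unpaired segment.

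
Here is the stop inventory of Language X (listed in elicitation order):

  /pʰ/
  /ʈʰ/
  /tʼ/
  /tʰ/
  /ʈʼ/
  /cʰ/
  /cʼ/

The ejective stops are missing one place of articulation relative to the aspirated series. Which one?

bilabial: aspirated /pʰ/, ejective —.
alveolar: aspirated /tʰ/, ejective /tʼ/.
retroflex: aspirated /ʈʰ/, ejective /ʈʼ/.
palatal: aspirated /cʰ/, ejective /cʼ/.
Every place of articulation has an ejective member except bilabial, where /pʼ/ would be expected.

bilabial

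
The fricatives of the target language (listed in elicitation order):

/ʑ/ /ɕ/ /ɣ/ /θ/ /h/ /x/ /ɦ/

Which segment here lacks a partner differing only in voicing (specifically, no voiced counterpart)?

/θ/

Alveolo-palatal: /ɕ/ ~ /ʑ/
Velar: /x/ ~ /ɣ/
Glottal: /h/ ~ /ɦ/
Dental: only /θ/ (voiceless); no voiced partner.
So /θ/ is the unpaired segment.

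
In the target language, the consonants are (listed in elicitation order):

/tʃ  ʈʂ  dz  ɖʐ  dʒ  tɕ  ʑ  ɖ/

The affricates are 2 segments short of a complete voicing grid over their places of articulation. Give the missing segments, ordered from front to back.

/ts/, /dʑ/

Voiceless: /tʃ/ (postalveolar), /ʈʂ/ (retroflex), /tɕ/ (alveolo-palatal).
Voiced: /dz/ (alveolar), /dʒ/ (postalveolar), /ɖʐ/ (retroflex).
Gaps, from front to back: alveolar lacks voiceless (/ts/); alveolo-palatal lacks voiced (/dʑ/).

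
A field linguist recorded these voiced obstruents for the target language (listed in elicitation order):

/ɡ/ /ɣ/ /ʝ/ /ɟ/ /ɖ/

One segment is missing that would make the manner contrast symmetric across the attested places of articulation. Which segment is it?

Stop: /ɖ/ (retroflex), /ɟ/ (palatal), /ɡ/ (velar).
Fricative: /ʝ/ (palatal), /ɣ/ (velar).
The retroflex row has no fricative member, so the gap is the retroflex fricative /ʐ/.

/ʐ/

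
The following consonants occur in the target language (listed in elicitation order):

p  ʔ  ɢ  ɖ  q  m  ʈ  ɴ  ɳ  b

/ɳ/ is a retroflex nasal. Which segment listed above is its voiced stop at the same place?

The voiced stop at the same place is a voiced retroflex stop — in this inventory, /ɖ/.

/ɖ/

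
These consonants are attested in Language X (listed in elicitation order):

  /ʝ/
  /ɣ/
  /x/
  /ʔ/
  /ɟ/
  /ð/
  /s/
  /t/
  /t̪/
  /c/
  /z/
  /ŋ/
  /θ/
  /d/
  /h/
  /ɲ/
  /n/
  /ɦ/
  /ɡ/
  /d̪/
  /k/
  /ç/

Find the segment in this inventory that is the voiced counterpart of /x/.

/ɣ/

/x/ is a voiceless velar fricative.
The voiced counterpart is a voiced velar fricative — in this inventory, /ɣ/.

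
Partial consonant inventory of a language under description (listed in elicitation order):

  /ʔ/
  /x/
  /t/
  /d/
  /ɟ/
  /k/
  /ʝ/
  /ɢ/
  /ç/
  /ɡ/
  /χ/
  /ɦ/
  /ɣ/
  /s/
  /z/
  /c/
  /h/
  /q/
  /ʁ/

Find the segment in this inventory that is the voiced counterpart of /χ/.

/ʁ/

/χ/ is a voiceless uvular fricative.
The voiced counterpart is a voiced uvular fricative — in this inventory, /ʁ/.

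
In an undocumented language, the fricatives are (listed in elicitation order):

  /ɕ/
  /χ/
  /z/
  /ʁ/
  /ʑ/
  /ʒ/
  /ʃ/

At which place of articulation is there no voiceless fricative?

alveolar: voiceless —, voiced /z/.
postalveolar: voiceless /ʃ/, voiced /ʒ/.
alveolo-palatal: voiceless /ɕ/, voiced /ʑ/.
uvular: voiceless /χ/, voiced /ʁ/.
Every place of articulation has a voiceless member except alveolar, where /s/ would be expected.

alveolar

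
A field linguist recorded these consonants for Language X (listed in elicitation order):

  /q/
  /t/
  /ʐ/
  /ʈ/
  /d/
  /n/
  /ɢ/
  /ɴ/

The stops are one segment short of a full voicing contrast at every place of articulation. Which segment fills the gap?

place of articulation  voiceless  voiced  
alveolar          t         d       
retroflex         ʈ         —       
uvular            q         ɢ       
The retroflex row has no voiced member, so the gap is the voiced retroflex stop /ɖ/.

/ɖ/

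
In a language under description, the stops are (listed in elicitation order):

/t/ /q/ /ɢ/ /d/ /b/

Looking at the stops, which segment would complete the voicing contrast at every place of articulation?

Voiceless: /t/ (alveolar), /q/ (uvular).
Voiced: /b/ (bilabial), /d/ (alveolar), /ɢ/ (uvular).
The bilabial row has no voiceless member, so the gap is the voiceless bilabial stop /p/.

/p/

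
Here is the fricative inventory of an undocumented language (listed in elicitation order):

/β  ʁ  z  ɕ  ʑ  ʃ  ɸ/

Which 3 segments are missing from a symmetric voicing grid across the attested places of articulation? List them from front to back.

place of articulation  voiceless  voiced  
bilabial          ɸ         β       
alveolar          —         z       
postalveolar      ʃ         —       
alveolo-palatal   ɕ         ʑ       
uvular            —         ʁ       
Gaps, from front to back: alveolar lacks voiceless (/s/); postalveolar lacks voiced (/ʒ/); uvular lacks voiceless (/χ/).

/s/, /ʒ/, /χ/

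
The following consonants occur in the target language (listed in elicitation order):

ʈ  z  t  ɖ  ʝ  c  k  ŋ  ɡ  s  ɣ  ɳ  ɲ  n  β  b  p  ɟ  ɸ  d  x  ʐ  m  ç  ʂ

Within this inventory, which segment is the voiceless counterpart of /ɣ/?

/ɣ/ is a voiced velar fricative.
The voiceless counterpart is a voiceless velar fricative — in this inventory, /x/.

/x/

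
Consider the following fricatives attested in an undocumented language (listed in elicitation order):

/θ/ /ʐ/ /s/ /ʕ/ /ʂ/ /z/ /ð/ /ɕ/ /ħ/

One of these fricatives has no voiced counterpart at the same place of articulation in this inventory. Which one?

Dental: /θ/ ~ /ð/
Alveolar: /s/ ~ /z/
Retroflex: /ʂ/ ~ /ʐ/
Pharyngeal: /ħ/ ~ /ʕ/
Alveolo-palatal: only /ɕ/ (voiceless); no voiced partner.
So /ɕ/ is the unpaired segment.

/ɕ/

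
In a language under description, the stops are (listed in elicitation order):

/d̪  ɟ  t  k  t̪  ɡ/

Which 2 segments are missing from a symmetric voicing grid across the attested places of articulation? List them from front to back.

/d/, /c/

place of articulation  voiceless  voiced  
dental            t̪        d̪      
alveolar          t         —       
palatal           —         ɟ       
velar             k         ɡ       
Gaps, from front to back: alveolar lacks voiced (/d/); palatal lacks voiceless (/c/).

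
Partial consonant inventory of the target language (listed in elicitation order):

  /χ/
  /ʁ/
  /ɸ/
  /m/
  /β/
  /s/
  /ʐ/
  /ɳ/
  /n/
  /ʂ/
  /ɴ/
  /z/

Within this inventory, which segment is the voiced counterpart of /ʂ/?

/ʐ/

/ʂ/ is a voiceless retroflex fricative.
The voiced counterpart is a voiced retroflex fricative — in this inventory, /ʐ/.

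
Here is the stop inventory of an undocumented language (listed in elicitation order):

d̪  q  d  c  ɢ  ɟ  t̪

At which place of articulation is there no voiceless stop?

dental: voiceless /t̪/, voiced /d̪/.
alveolar: voiceless —, voiced /d/.
palatal: voiceless /c/, voiced /ɟ/.
uvular: voiceless /q/, voiced /ɢ/.
Every place of articulation has a voiceless member except alveolar, where /t/ would be expected.

alveolar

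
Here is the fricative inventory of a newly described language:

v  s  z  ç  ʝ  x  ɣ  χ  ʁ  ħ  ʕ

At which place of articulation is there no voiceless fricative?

Voiceless: /s/ (alveolar), /ç/ (palatal), /x/ (velar), /χ/ (uvular), /ħ/ (pharyngeal).
Voiced: /v/ (labiodental), /z/ (alveolar), /ʝ/ (palatal), /ɣ/ (velar), /ʁ/ (uvular), /ʕ/ (pharyngeal).
Every place of articulation has a voiceless member except labiodental, where /f/ would be expected.

labiodental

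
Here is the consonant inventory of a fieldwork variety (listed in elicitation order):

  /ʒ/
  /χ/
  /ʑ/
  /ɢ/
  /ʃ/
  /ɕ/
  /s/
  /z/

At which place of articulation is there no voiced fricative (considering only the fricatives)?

uvular

Voiceless: /s/ (alveolar), /ʃ/ (postalveolar), /ɕ/ (alveolo-palatal), /χ/ (uvular).
Voiced: /z/ (alveolar), /ʒ/ (postalveolar), /ʑ/ (alveolo-palatal).
Every place of articulation has a voiced member except uvular, where /ʁ/ would be expected.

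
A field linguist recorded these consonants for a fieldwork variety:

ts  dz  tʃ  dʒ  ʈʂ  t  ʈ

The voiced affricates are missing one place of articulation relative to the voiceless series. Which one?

alveolar: voiceless /ts/, voiced /dz/.
postalveolar: voiceless /tʃ/, voiced /dʒ/.
retroflex: voiceless /ʈʂ/, voiced —.
Every place of articulation has a voiced member except retroflex, where /ɖʐ/ would be expected.

retroflex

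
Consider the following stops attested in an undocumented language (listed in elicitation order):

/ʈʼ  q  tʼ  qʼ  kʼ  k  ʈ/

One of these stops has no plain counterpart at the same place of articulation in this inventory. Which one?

/tʼ/

Retroflex: /ʈ/ ~ /ʈʼ/
Velar: /k/ ~ /kʼ/
Uvular: /q/ ~ /qʼ/
Alveolar: only /tʼ/ (ejective); no plain partner.
So /tʼ/ is the unpaired segment.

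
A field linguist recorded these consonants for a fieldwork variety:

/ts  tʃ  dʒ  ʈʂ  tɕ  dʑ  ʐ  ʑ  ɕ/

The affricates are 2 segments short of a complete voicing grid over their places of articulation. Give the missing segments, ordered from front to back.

/dz/, /ɖʐ/

Voiceless: /ts/ (alveolar), /tʃ/ (postalveolar), /ʈʂ/ (retroflex), /tɕ/ (alveolo-palatal).
Voiced: /dʒ/ (postalveolar), /dʑ/ (alveolo-palatal).
Gaps, from front to back: alveolar lacks voiced (/dz/); retroflex lacks voiced (/ɖʐ/).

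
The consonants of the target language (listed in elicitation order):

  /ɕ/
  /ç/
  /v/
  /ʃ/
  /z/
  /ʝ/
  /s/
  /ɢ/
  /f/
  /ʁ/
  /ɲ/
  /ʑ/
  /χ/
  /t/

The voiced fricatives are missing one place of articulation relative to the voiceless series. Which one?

postalveolar

place of articulation  voiceless  voiced  
labiodental       f         v       
alveolar          s         z       
postalveolar      ʃ         —       
alveolo-palatal   ɕ         ʑ       
palatal           ç         ʝ       
uvular            χ         ʁ       
Every place of articulation has a voiced member except postalveolar, where /ʒ/ would be expected.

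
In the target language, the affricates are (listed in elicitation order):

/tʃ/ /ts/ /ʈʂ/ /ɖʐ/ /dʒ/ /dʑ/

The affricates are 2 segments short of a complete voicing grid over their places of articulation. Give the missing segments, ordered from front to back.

/dz/, /tɕ/

place of articulation  voiceless  voiced  
alveolar          ts        —       
postalveolar      tʃ        dʒ      
retroflex         ʈʂ        ɖʐ      
alveolo-palatal   —         dʑ      
Gaps, from front to back: alveolar lacks voiced (/dz/); alveolo-palatal lacks voiceless (/tɕ/).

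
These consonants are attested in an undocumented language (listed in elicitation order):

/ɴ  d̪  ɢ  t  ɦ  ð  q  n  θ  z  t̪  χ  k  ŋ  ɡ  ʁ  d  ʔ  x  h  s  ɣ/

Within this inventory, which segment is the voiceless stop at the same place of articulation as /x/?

/k/

/x/ is a voiceless velar fricative.
The voiceless stop at the same place is a voiceless velar stop — in this inventory, /k/.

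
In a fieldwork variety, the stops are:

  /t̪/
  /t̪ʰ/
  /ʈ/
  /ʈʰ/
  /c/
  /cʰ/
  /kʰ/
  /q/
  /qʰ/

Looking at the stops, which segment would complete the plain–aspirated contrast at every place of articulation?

/k/

dental: plain /t̪/, aspirated /t̪ʰ/.
retroflex: plain /ʈ/, aspirated /ʈʰ/.
palatal: plain /c/, aspirated /cʰ/.
velar: plain —, aspirated /kʰ/.
uvular: plain /q/, aspirated /qʰ/.
The velar row has no plain member, so the gap is the plain velar stop /k/.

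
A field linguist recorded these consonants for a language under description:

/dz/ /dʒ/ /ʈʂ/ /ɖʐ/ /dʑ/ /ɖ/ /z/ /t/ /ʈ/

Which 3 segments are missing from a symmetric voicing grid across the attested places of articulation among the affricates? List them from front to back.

alveolar: voiceless —, voiced /dz/.
postalveolar: voiceless —, voiced /dʒ/.
retroflex: voiceless /ʈʂ/, voiced /ɖʐ/.
alveolo-palatal: voiceless —, voiced /dʑ/.
Gaps, from front to back: alveolar lacks voiceless (/ts/); postalveolar lacks voiceless (/tʃ/); alveolo-palatal lacks voiceless (/tɕ/).

/ts/, /tʃ/, /tɕ/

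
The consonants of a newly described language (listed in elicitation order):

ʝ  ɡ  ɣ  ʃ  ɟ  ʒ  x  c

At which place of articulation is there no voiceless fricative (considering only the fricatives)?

palatal

Voiceless: /ʃ/ (postalveolar), /x/ (velar).
Voiced: /ʒ/ (postalveolar), /ʝ/ (palatal), /ɣ/ (velar).
Every place of articulation has a voiceless member except palatal, where /ç/ would be expected.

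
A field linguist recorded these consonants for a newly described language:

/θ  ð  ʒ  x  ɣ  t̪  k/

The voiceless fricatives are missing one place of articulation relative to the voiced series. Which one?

Voiceless: /θ/ (dental), /x/ (velar).
Voiced: /ð/ (dental), /ʒ/ (postalveolar), /ɣ/ (velar).
Every place of articulation has a voiceless member except postalveolar, where /ʃ/ would be expected.

postalveolar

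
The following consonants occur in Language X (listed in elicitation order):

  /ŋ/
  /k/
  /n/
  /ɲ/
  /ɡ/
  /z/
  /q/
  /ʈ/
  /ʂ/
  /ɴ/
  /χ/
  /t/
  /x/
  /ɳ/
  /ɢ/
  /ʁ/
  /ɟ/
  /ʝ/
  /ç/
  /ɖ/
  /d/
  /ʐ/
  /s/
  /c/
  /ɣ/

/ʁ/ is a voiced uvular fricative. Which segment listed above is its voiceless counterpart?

/χ/

The voiceless counterpart is a voiceless uvular fricative — in this inventory, /χ/.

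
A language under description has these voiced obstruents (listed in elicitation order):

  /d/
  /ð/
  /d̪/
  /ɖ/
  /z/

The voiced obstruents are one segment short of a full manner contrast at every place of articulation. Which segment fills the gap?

/ʐ/

Stop: /d̪/ (dental), /d/ (alveolar), /ɖ/ (retroflex).
Fricative: /ð/ (dental), /z/ (alveolar).
The retroflex row has no fricative member, so the gap is the retroflex fricative /ʐ/.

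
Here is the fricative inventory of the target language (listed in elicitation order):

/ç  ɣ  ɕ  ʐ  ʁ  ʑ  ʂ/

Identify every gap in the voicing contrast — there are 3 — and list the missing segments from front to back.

/ʝ/, /x/, /χ/

retroflex: voiceless /ʂ/, voiced /ʐ/.
alveolo-palatal: voiceless /ɕ/, voiced /ʑ/.
palatal: voiceless /ç/, voiced —.
velar: voiceless —, voiced /ɣ/.
uvular: voiceless —, voiced /ʁ/.
Gaps, from front to back: palatal lacks voiced (/ʝ/); velar lacks voiceless (/x/); uvular lacks voiceless (/χ/).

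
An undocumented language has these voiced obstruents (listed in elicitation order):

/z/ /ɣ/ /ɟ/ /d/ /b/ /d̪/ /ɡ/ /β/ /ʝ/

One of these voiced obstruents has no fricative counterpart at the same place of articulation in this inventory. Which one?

/d̪/

Bilabial: /b/ ~ /β/
Alveolar: /d/ ~ /z/
Palatal: /ɟ/ ~ /ʝ/
Velar: /ɡ/ ~ /ɣ/
Dental: only /d̪/ (stop); no fricative partner.
So /d̪/ is the unpaired segment.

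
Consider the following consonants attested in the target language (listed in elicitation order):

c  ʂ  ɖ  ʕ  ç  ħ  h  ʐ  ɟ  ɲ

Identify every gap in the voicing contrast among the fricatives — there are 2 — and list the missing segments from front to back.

/ʝ/, /ɦ/

Voiceless: /ʂ/ (retroflex), /ç/ (palatal), /ħ/ (pharyngeal), /h/ (glottal).
Voiced: /ʐ/ (retroflex), /ʕ/ (pharyngeal).
Gaps, from front to back: palatal lacks voiced (/ʝ/); glottal lacks voiced (/ɦ/).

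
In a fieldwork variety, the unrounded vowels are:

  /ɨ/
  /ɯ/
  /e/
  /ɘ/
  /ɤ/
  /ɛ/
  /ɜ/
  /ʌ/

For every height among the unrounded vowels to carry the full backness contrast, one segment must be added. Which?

/i/

Front: /e/ (high-mid), /ɛ/ (low-mid).
Central: /ɨ/ (high), /ɘ/ (high-mid), /ɜ/ (low-mid).
Back: /ɯ/ (high), /ɤ/ (high-mid), /ʌ/ (low-mid).
The high row has no front member, so the gap is the high front unrounded vowel /i/.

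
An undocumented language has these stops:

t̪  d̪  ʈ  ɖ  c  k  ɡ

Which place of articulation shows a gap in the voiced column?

Voiceless: /t̪/ (dental), /ʈ/ (retroflex), /c/ (palatal), /k/ (velar).
Voiced: /d̪/ (dental), /ɖ/ (retroflex), /ɡ/ (velar).
Every place of articulation has a voiced member except palatal, where /ɟ/ would be expected.

palatal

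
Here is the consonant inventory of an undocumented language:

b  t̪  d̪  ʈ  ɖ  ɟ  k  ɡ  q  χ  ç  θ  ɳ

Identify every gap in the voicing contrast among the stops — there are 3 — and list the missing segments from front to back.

/p/, /c/, /ɢ/

Voiceless: /t̪/ (dental), /ʈ/ (retroflex), /k/ (velar), /q/ (uvular).
Voiced: /b/ (bilabial), /d̪/ (dental), /ɖ/ (retroflex), /ɟ/ (palatal), /ɡ/ (velar).
Gaps, from front to back: bilabial lacks voiceless (/p/); palatal lacks voiceless (/c/); uvular lacks voiced (/ɢ/).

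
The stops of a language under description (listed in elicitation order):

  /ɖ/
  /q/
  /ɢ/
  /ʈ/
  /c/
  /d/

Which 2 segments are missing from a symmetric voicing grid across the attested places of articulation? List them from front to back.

alveolar: voiceless —, voiced /d/.
retroflex: voiceless /ʈ/, voiced /ɖ/.
palatal: voiceless /c/, voiced —.
uvular: voiceless /q/, voiced /ɢ/.
Gaps, from front to back: alveolar lacks voiceless (/t/); palatal lacks voiced (/ɟ/).

/t/, /ɟ/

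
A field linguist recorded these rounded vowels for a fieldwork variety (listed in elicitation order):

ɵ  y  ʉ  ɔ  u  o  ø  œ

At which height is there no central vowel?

low-mid

Front: /y/ (high), /ø/ (high-mid), /œ/ (low-mid).
Central: /ʉ/ (high), /ɵ/ (high-mid).
Back: /u/ (high), /o/ (high-mid), /ɔ/ (low-mid).
Every height has a central member except low-mid, where /ɞ/ would be expected.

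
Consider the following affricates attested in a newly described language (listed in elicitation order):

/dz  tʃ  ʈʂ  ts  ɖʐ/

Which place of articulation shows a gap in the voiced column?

postalveolar

Voiceless: /ts/ (alveolar), /tʃ/ (postalveolar), /ʈʂ/ (retroflex).
Voiced: /dz/ (alveolar), /ɖʐ/ (retroflex).
Every place of articulation has a voiced member except postalveolar, where /dʒ/ would be expected.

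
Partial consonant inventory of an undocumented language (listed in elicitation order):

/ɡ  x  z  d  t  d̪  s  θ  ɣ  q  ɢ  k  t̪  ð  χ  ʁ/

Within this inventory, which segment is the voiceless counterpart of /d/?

/d/ is a voiced alveolar stop.
The voiceless counterpart is a voiceless alveolar stop — in this inventory, /t/.

/t/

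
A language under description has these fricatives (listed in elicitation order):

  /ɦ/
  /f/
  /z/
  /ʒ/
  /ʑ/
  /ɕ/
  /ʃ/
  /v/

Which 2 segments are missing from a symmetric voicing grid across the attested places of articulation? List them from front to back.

/s/, /h/

Voiceless: /f/ (labiodental), /ʃ/ (postalveolar), /ɕ/ (alveolo-palatal).
Voiced: /v/ (labiodental), /z/ (alveolar), /ʒ/ (postalveolar), /ʑ/ (alveolo-palatal), /ɦ/ (glottal).
Gaps, from front to back: alveolar lacks voiceless (/s/); glottal lacks voiceless (/h/).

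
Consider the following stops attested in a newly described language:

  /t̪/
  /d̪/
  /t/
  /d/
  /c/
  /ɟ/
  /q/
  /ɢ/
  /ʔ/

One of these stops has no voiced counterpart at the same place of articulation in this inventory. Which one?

Dental: /t̪/ ~ /d̪/
Alveolar: /t/ ~ /d/
Palatal: /c/ ~ /ɟ/
Uvular: /q/ ~ /ɢ/
Glottal: only /ʔ/ (voiceless); no voiced partner.
So /ʔ/ is the unpaired segment.

/ʔ/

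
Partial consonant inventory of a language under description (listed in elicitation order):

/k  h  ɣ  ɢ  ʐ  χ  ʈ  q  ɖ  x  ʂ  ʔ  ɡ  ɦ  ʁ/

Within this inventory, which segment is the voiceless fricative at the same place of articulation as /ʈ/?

/ʈ/ is a voiceless retroflex stop.
The voiceless fricative at the same place is a voiceless retroflex fricative — in this inventory, /ʂ/.

/ʂ/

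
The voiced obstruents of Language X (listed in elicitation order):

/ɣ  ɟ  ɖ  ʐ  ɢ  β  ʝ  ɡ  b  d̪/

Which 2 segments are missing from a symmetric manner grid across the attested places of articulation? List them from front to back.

/ð/, /ʁ/

bilabial: stop /b/, fricative /β/.
dental: stop /d̪/, fricative —.
retroflex: stop /ɖ/, fricative /ʐ/.
palatal: stop /ɟ/, fricative /ʝ/.
velar: stop /ɡ/, fricative /ɣ/.
uvular: stop /ɢ/, fricative —.
Gaps, from front to back: dental lacks fricative (/ð/); uvular lacks fricative (/ʁ/).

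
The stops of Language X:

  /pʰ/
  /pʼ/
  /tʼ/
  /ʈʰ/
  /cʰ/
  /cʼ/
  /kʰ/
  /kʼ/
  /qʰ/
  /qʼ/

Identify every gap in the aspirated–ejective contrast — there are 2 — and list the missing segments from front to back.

Aspirated: /pʰ/ (bilabial), /ʈʰ/ (retroflex), /cʰ/ (palatal), /kʰ/ (velar), /qʰ/ (uvular).
Ejective: /pʼ/ (bilabial), /tʼ/ (alveolar), /cʼ/ (palatal), /kʼ/ (velar), /qʼ/ (uvular).
Gaps, from front to back: alveolar lacks aspirated (/tʰ/); retroflex lacks ejective (/ʈʼ/).

/tʰ/, /ʈʼ/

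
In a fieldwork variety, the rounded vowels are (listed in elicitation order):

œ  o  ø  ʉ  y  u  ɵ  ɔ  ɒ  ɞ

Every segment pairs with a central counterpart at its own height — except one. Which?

/ɒ/

High: /y/ ~ /ʉ/ ~ /u/
High-mid: /ø/ ~ /ɵ/ ~ /o/
Low-mid: /œ/ ~ /ɞ/ ~ /ɔ/
Low: only /ɒ/ (back); no central partner.
So /ɒ/ is the unpaired segment.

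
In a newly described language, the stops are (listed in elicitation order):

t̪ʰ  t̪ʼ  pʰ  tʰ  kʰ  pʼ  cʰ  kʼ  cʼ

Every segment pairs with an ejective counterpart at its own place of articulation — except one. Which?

Bilabial: /pʰ/ ~ /pʼ/
Dental: /t̪ʰ/ ~ /t̪ʼ/
Palatal: /cʰ/ ~ /cʼ/
Velar: /kʰ/ ~ /kʼ/
Alveolar: only /tʰ/ (aspirated); no ejective partner.
So /tʰ/ is the unpaired segment.

/tʰ/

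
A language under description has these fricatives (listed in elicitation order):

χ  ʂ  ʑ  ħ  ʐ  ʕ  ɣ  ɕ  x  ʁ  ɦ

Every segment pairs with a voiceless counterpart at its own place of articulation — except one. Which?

Retroflex: /ʂ/ ~ /ʐ/
Alveolo-palatal: /ɕ/ ~ /ʑ/
Velar: /x/ ~ /ɣ/
Uvular: /χ/ ~ /ʁ/
Pharyngeal: /ħ/ ~ /ʕ/
Glottal: only /ɦ/ (voiced); no voiceless partner.
So /ɦ/ is the unpaired segment.

/ɦ/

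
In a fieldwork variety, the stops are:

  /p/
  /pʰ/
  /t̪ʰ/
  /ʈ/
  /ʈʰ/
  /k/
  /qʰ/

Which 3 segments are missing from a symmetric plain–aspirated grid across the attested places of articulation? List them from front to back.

bilabial: plain /p/, aspirated /pʰ/.
dental: plain —, aspirated /t̪ʰ/.
retroflex: plain /ʈ/, aspirated /ʈʰ/.
velar: plain /k/, aspirated —.
uvular: plain —, aspirated /qʰ/.
Gaps, from front to back: dental lacks plain (/t̪/); velar lacks aspirated (/kʰ/); uvular lacks plain (/q/).

/t̪/, /kʰ/, /q/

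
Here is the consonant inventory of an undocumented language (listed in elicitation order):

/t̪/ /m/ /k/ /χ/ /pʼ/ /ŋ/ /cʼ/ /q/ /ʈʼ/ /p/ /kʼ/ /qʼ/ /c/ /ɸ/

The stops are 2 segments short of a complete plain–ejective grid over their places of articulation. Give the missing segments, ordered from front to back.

/t̪ʼ/, /ʈ/

place of articulation  plain     ejective
bilabial          p         pʼ      
dental            t̪        —       
retroflex         —         ʈʼ      
palatal           c         cʼ      
velar             k         kʼ      
uvular            q         qʼ      
Gaps, from front to back: dental lacks ejective (/t̪ʼ/); retroflex lacks plain (/ʈ/).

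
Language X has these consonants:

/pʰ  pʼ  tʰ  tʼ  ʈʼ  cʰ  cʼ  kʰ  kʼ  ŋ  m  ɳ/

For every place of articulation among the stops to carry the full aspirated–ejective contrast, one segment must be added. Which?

/ʈʰ/

Aspirated: /pʰ/ (bilabial), /tʰ/ (alveolar), /cʰ/ (palatal), /kʰ/ (velar).
Ejective: /pʼ/ (bilabial), /tʼ/ (alveolar), /ʈʼ/ (retroflex), /cʼ/ (palatal), /kʼ/ (velar).
The retroflex row has no aspirated member, so the gap is the aspirated retroflex stop /ʈʰ/.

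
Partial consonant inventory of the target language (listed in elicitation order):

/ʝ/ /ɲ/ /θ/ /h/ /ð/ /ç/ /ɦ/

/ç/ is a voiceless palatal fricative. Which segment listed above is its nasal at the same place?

/ɲ/

The nasal at the same place is a palatal nasal — in this inventory, /ɲ/.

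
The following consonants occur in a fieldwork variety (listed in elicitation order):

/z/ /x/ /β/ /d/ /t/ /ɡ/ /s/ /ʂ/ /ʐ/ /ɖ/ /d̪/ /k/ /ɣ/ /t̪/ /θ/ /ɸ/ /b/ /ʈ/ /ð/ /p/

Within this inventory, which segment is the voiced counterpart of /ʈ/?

/ɖ/

/ʈ/ is a voiceless retroflex stop.
The voiced counterpart is a voiced retroflex stop — in this inventory, /ɖ/.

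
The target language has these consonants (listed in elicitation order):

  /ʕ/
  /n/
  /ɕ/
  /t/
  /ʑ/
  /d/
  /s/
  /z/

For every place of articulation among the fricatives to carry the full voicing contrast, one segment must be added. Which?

Voiceless: /s/ (alveolar), /ɕ/ (alveolo-palatal).
Voiced: /z/ (alveolar), /ʑ/ (alveolo-palatal), /ʕ/ (pharyngeal).
The pharyngeal row has no voiceless member, so the gap is the voiceless pharyngeal fricative /ħ/.

/ħ/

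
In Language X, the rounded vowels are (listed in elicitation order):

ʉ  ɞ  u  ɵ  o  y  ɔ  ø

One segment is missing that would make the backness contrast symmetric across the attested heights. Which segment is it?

Front: /y/ (high), /ø/ (high-mid).
Central: /ʉ/ (high), /ɵ/ (high-mid), /ɞ/ (low-mid).
Back: /u/ (high), /o/ (high-mid), /ɔ/ (low-mid).
The low-mid row has no front member, so the gap is the low-mid front rounded vowel /œ/.

/œ/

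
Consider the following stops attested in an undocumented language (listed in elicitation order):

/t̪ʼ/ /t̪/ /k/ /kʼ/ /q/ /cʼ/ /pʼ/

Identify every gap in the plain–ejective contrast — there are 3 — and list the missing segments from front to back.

/p/, /c/, /qʼ/

Plain: /t̪/ (dental), /k/ (velar), /q/ (uvular).
Ejective: /pʼ/ (bilabial), /t̪ʼ/ (dental), /cʼ/ (palatal), /kʼ/ (velar).
Gaps, from front to back: bilabial lacks plain (/p/); palatal lacks plain (/c/); uvular lacks ejective (/qʼ/).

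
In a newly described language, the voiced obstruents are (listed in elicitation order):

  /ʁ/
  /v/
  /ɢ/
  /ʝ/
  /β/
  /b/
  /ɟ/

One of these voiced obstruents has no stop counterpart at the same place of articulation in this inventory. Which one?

/v/

Bilabial: /b/ ~ /β/
Palatal: /ɟ/ ~ /ʝ/
Uvular: /ɢ/ ~ /ʁ/
Labiodental: only /v/ (fricative); no stop partner.
So /v/ is the unpaired segment.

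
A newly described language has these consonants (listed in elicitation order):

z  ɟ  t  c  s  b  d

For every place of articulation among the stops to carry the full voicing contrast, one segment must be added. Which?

bilabial: voiceless —, voiced /b/.
alveolar: voiceless /t/, voiced /d/.
palatal: voiceless /c/, voiced /ɟ/.
The bilabial row has no voiceless member, so the gap is the voiceless bilabial stop /p/.

/p/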